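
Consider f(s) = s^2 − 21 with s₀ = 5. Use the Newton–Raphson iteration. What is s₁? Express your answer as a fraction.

23/5

f'(s) = 2s.
f(5) = 4, f'(5) = 10, so s₁ = 5 − 4/10 = 23/5.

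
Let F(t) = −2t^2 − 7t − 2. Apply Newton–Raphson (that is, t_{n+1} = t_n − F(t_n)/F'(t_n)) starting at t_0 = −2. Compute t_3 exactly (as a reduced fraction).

F'(t) = −4t − 7.
F(−2) = 4, F'(−2) = 1, so t_1 = (−2) − 4/1 = −6.
F(−6) = −32, F'(−6) = 17, so t_2 = (−6) − (−32)/17 = −70/17.
F(−70/17) = −2048/289, F'(−70/17) = 161/17, so t_3 = (−70/17) − (−2048/289)/(161/17) = −9222/2737.

−9222/2737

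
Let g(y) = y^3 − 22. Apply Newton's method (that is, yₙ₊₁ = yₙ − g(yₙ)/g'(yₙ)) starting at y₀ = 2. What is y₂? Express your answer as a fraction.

g'(y) = 3y^2.
g(2) = −14, g'(2) = 12, so y₁ = 2 − (−14)/12 = 19/6.
g(19/6) = 2107/216, g'(19/6) = 361/12, so y₂ = (19/6) − (2107/216)/(361/12) = 9235/3249.

9235/3249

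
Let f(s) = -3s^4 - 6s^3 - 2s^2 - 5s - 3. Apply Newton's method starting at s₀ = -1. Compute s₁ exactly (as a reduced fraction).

-4/7

f'(s) = -12s^3 - 18s^2 - 4s - 5.
f(-1) = 3, f'(-1) = -7, so s₁ = (-1) - 3/(-7) = -4/7.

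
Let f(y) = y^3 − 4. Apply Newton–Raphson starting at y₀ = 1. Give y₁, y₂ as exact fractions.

f'(y) = 3y^2.
f(1) = −3, f'(1) = 3, so y₁ = 1 − (−3)/3 = 2.
f(2) = 4, f'(2) = 12, so y₂ = 2 − 4/12 = 5/3.

y₁ = 2, y₂ = 5/3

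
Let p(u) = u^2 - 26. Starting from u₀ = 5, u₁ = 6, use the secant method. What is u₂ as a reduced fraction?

56/11

p(5) = -1, p(6) = 10. u₂ = 6 - 10·(6 - 5)/(10 - (-1)) = 56/11.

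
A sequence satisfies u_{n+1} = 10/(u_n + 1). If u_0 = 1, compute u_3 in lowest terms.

u_1 = 10/(1 + 1) = 5.
u_2 = 10/(5 + 1) = 5/3.
u_3 = 10/(5/3 + 1) = 15/4.

15/4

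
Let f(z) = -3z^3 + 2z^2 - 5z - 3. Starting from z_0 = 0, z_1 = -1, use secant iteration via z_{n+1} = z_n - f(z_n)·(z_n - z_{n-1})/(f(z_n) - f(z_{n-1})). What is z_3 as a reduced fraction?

f(0) = -3, f(-1) = 7. z_2 = (-1) - 7·((-1) - 0)/(7 - (-3)) = -3/10.
f(-1) = 7, f(-3/10) = -1239/1000. z_3 = (-3/10) - (-1239/1000)·((-3/10) - (-1))/((-1239/1000) - 7) = -477/1177.

-477/1177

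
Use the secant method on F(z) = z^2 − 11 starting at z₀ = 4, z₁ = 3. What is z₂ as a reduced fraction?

23/7

F(4) = 5, F(3) = −2. z₂ = 3 − (−2)·(3 − 4)/((−2) − 5) = 23/7.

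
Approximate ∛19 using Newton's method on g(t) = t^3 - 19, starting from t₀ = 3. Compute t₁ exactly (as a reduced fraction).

73/27

g'(t) = 3t^2.
g(3) = 8, g'(3) = 27, so t₁ = 3 - 8/27 = 73/27.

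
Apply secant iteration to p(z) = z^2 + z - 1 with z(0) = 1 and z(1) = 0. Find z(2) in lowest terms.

1/2

p(1) = 1, p(0) = -1. z(2) = 0 - (-1)·(0 - 1)/((-1) - 1) = 1/2.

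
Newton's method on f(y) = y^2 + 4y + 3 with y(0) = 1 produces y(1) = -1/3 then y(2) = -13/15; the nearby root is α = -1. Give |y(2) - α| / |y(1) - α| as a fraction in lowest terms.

y(1) - α = -1/3 - (-1) = -1/3 + 1 = 2/3, so |y(1) - α| = 2/3.
y(2) - α = -13/15 - (-1) = -13/15 + 1 = 2/15, so |y(2) - α| = 2/15.
Ratio = (2/15) / (2/3) = 1/5.

1/5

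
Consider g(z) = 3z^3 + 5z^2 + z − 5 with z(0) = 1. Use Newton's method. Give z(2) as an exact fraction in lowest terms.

1409/1845

g'(z) = 9z^2 + 10z + 1.
g(1) = 4, g'(1) = 20, so z(1) = 1 − 4/20 = 4/5.
g(4/5) = 67/125, g'(4/5) = 369/25, so z(2) = (4/5) − (67/125)/(369/25) = 1409/1845.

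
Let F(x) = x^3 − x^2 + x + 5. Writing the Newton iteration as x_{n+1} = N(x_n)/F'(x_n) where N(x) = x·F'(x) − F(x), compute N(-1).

−8

F'(x) = 3x^2 − 2x + 1.
N(x) = x·F'(x) − F(x) = x·(3x^2 − 2x + 1) − (x^3 − x^2 + x + 5) = 2x^3 − x^2 − 5.
N(-1) = −8.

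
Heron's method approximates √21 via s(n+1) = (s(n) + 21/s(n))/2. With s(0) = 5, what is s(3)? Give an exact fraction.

s(1) = (5 + 21/5)/2 = 23/5.
s(2) = (23/5 + 21/(23/5))/2 = 527/115.
s(3) = (527/115 + 21/(527/115))/2 = 277727/60605.

277727/60605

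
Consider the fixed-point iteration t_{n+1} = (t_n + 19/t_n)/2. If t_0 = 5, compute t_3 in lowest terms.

1839281/421960

t_1 = (5 + 19/5)/2 = 22/5.
t_2 = (22/5 + 19/(22/5))/2 = 959/220.
t_3 = (959/220 + 19/(959/220))/2 = 1839281/421960.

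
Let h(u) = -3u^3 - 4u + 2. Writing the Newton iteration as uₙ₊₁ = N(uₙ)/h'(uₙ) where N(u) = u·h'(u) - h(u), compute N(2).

-50

h'(u) = -9u^2 - 4.
N(u) = u·h'(u) - h(u) = u·(-9u^2 - 4) - (-3u^3 - 4u + 2) = -6u^3 - 2.
N(2) = -50.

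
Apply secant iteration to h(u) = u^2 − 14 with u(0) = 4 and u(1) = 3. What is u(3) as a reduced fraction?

176/47

h(4) = 2, h(3) = −5. u(2) = 3 − (−5)·(3 − 4)/((−5) − 2) = 26/7.
h(3) = −5, h(26/7) = −10/49. u(3) = (26/7) − (−10/49)·((26/7) − 3)/((−10/49) − (−5)) = 176/47.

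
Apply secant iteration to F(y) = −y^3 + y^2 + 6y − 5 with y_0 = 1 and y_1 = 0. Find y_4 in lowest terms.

8018280/9866141

F(1) = 1, F(0) = −5. y_2 = 0 − (−5)·(0 − 1)/((−5) − 1) = 5/6.
F(0) = −5, F(5/6) = 25/216. y_3 = (5/6) − (25/216)·((5/6) − 0)/((25/216) − (−5)) = 180/221.
F(5/6) = 25/216, F(180/221) = 107375/10793861. y_4 = (180/221) − (107375/10793861)·((180/221) − (5/6))/((107375/10793861) − (25/216)) = 8018280/9866141.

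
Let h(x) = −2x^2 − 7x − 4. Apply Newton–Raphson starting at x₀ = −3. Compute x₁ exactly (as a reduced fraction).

h'(x) = −4x − 7.
h(−3) = −1, h'(−3) = 5, so x₁ = (−3) − (−1)/5 = −14/5.

−14/5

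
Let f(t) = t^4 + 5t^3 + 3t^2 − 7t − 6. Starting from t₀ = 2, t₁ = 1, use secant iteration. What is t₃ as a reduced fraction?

f(2) = 48, f(1) = −4. t₂ = 1 − (−4)·(1 − 2)/((−4) − 48) = 14/13.
f(1) = −4, f(14/13) = −70524/28561. t₃ = (14/13) − (−70524/28561)·((14/13) − 1)/((−70524/28561) − (−4)) = 13127/10930.

13127/10930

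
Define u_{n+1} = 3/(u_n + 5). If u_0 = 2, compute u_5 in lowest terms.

3507/6478

u_1 = 3/(2 + 5) = 3/7.
u_2 = 3/(3/7 + 5) = 21/38.
u_3 = 3/(21/38 + 5) = 114/211.
u_4 = 3/(114/211 + 5) = 633/1169.
u_5 = 3/(633/1169 + 5) = 3507/6478.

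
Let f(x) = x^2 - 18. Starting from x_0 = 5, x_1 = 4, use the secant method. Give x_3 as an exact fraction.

f(5) = 7, f(4) = -2. x_2 = 4 - (-2)·(4 - 5)/((-2) - 7) = 38/9.
f(4) = -2, f(38/9) = -14/81. x_3 = (38/9) - (-14/81)·((38/9) - 4)/((-14/81) - (-2)) = 157/37.

157/37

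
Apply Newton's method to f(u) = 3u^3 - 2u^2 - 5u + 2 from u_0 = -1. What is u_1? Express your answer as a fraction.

-5/4

f'(u) = 9u^2 - 4u - 5.
f(-1) = 2, f'(-1) = 8, so u_1 = (-1) - 2/8 = -5/4.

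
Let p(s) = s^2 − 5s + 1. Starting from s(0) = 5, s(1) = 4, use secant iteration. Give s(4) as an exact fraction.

p(5) = 1, p(4) = −3. s(2) = 4 − (−3)·(4 − 5)/((−3) − 1) = 19/4.
p(4) = −3, p(19/4) = −3/16. s(3) = (19/4) − (−3/16)·((19/4) − 4)/((−3/16) − (−3)) = 24/5.
p(19/4) = −3/16, p(24/5) = 1/25. s(4) = (24/5) − (1/25)·((24/5) − (19/4))/((1/25) − (−3/16)) = 436/91.

436/91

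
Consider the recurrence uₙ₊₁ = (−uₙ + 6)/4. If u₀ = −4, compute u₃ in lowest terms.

41/32

u₁ = (−(−4) + 6)/4 = 5/2.
u₂ = (−(5/2) + 6)/4 = 7/8.
u₃ = (−(7/8) + 6)/4 = 41/32.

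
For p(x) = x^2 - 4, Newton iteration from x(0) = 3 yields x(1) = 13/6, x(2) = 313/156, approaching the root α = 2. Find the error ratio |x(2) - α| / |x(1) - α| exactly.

x(1) - α = 13/6 - 2 = 1/6, so |x(1) - α| = 1/6.
x(2) - α = 313/156 - 2 = 1/156, so |x(2) - α| = 1/156.
Ratio = (1/156) / (1/6) = 1/26.

1/26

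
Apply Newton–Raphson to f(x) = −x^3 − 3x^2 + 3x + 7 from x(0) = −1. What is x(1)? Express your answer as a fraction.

f'(x) = −3x^2 − 6x + 3.
f(−1) = 2, f'(−1) = 6, so x(1) = (−1) − 2/6 = −4/3.

−4/3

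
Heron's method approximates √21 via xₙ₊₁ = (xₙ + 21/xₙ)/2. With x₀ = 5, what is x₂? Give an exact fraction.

x₁ = (5 + 21/5)/2 = 23/5.
x₂ = (23/5 + 21/(23/5))/2 = 527/115.

527/115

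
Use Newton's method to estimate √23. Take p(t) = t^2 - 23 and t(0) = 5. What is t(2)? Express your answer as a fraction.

1151/240

p'(t) = 2t.
p(5) = 2, p'(5) = 10, so t(1) = 5 - 2/10 = 24/5.
p(24/5) = 1/25, p'(24/5) = 48/5, so t(2) = (24/5) - (1/25)/(48/5) = 1151/240.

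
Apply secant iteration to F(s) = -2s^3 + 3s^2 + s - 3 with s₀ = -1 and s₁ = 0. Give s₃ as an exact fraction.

-24/19

F(-1) = 1, F(0) = -3. s₂ = 0 - (-3)·(0 - (-1))/((-3) - 1) = -3/4.
F(0) = -3, F(-3/4) = -39/32. s₃ = (-3/4) - (-39/32)·((-3/4) - 0)/((-39/32) - (-3)) = -24/19.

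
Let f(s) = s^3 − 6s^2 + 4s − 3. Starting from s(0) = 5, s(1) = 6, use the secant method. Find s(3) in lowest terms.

f(5) = −8, f(6) = 21. s(2) = 6 − 21·(6 − 5)/(21 − (−8)) = 153/29.
f(6) = 21, f(153/29) = −50064/24389. s(3) = (153/29) − (−50064/24389)·((153/29) − 6)/((−50064/24389) − 21) = 142977/26773.

142977/26773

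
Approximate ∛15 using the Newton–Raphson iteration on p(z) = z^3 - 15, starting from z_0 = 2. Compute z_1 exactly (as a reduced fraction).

31/12

p'(z) = 3z^2.
p(2) = -7, p'(2) = 12, so z_1 = 2 - (-7)/12 = 31/12.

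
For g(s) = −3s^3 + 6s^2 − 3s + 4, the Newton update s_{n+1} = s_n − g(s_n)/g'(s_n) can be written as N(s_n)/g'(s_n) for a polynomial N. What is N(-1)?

8

g'(s) = −9s^2 + 12s − 3.
N(s) = s·g'(s) − g(s) = s·(−9s^2 + 12s − 3) − (−3s^3 + 6s^2 − 3s + 4) = −6s^3 + 6s^2 − 4.
N(-1) = 8.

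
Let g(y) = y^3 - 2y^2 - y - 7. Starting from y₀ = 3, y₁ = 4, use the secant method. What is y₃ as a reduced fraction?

g(3) = -1, g(4) = 21. y₂ = 4 - 21·(4 - 3)/(21 - (-1)) = 67/22.
g(4) = 21, g(67/22) = -3717/10648. y₃ = (67/22) - (-3717/10648)·((67/22) - 4)/((-3717/10648) - 21) = 33136/10825.

33136/10825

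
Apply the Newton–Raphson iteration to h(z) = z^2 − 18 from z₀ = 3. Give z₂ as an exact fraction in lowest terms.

h'(z) = 2z.
h(3) = −9, h'(3) = 6, so z₁ = 3 − (−9)/6 = 9/2.
h(9/2) = 9/4, h'(9/2) = 9, so z₂ = (9/2) − (9/4)/9 = 17/4.

17/4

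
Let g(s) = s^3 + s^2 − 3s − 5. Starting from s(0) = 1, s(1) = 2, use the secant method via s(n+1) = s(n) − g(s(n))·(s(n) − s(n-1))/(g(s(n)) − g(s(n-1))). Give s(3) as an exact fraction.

1129/589

g(1) = −6, g(2) = 1. s(2) = 2 − 1·(2 − 1)/(1 − (−6)) = 13/7.
g(2) = 1, g(13/7) = −246/343. s(3) = (13/7) − (−246/343)·((13/7) − 2)/((−246/343) − 1) = 1129/589.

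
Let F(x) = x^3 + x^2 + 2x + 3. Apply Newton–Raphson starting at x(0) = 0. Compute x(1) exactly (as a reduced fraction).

−3/2

F'(x) = 3x^2 + 2x + 2.
F(0) = 3, F'(0) = 2, so x(1) = 0 − 3/2 = −3/2.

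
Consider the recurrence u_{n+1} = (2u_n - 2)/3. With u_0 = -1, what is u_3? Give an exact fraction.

u_1 = (2·(-1) - 2)/3 = -4/3.
u_2 = (2·(-4/3) - 2)/3 = -14/9.
u_3 = (2·(-14/9) - 2)/3 = -46/27.

-46/27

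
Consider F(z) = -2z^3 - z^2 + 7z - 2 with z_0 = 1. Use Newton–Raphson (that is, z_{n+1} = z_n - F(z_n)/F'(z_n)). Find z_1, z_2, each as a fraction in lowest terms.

z_1 = 3, z_2 = 115/53

F'(z) = -6z^2 - 2z + 7.
F(1) = 2, F'(1) = -1, so z_1 = 1 - 2/(-1) = 3.
F(3) = -44, F'(3) = -53, so z_2 = 3 - (-44)/(-53) = 115/53.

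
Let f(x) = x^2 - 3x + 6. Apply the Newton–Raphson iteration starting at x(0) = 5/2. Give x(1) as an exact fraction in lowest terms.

f'(x) = 2x - 3.
f(5/2) = 19/4, f'(5/2) = 2, so x(1) = (5/2) - (19/4)/2 = 1/8.

1/8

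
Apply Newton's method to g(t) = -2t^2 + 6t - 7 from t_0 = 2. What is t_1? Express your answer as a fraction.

g'(t) = -4t + 6.
g(2) = -3, g'(2) = -2, so t_1 = 2 - (-3)/(-2) = 1/2.

1/2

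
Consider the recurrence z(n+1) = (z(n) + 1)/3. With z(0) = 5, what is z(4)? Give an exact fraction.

5/9

z(1) = (5 + 1)/3 = 2.
z(2) = (2 + 1)/3 = 1.
z(3) = (1 + 1)/3 = 2/3.
z(4) = ((2/3) + 1)/3 = 5/9.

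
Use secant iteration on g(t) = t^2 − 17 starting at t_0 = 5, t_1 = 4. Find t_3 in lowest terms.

301/73

g(5) = 8, g(4) = −1. t_2 = 4 − (−1)·(4 − 5)/((−1) − 8) = 37/9.
g(4) = −1, g(37/9) = −8/81. t_3 = (37/9) − (−8/81)·((37/9) − 4)/((−8/81) − (−1)) = 301/73.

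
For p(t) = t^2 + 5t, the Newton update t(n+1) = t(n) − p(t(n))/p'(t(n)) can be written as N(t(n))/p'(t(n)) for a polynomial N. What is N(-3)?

p'(t) = 2t + 5.
N(t) = t·p'(t) − p(t) = t·(2t + 5) − (t^2 + 5t) = t^2.
N(-3) = 9.

9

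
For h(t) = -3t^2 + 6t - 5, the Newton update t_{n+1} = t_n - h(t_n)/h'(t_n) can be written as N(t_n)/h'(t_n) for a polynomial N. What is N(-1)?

h'(t) = -6t + 6.
N(t) = t·h'(t) - h(t) = t·(-6t + 6) - (-3t^2 + 6t - 5) = -3t^2 + 5.
N(-1) = 2.

2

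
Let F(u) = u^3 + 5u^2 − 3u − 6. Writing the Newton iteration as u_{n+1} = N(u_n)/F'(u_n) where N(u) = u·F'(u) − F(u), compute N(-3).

−3

F'(u) = 3u^2 + 10u − 3.
N(u) = u·F'(u) − F(u) = u·(3u^2 + 10u − 3) − (u^3 + 5u^2 − 3u − 6) = 2u^3 + 5u^2 + 6.
N(-3) = −3.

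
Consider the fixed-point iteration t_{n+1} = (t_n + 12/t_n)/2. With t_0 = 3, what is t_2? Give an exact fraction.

t_1 = (3 + 12/3)/2 = 7/2.
t_2 = (7/2 + 12/(7/2))/2 = 97/28.

97/28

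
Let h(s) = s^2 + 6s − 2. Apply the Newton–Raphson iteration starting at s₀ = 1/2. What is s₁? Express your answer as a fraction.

h'(s) = 2s + 6.
h(1/2) = 5/4, h'(1/2) = 7, so s₁ = (1/2) − (5/4)/7 = 9/28.

9/28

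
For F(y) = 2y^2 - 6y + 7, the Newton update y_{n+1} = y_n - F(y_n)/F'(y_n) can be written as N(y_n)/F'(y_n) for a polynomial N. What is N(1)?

-5

F'(y) = 4y - 6.
N(y) = y·F'(y) - F(y) = y·(4y - 6) - (2y^2 - 6y + 7) = 2y^2 - 7.
N(1) = -5.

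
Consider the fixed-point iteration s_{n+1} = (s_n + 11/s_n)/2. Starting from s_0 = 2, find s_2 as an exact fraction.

s_1 = (2 + 11/2)/2 = 15/4.
s_2 = (15/4 + 11/(15/4))/2 = 401/120.

401/120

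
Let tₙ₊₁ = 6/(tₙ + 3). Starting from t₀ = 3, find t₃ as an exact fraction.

4/3

t₁ = 6/(3 + 3) = 1.
t₂ = 6/(1 + 3) = 3/2.
t₃ = 6/(3/2 + 3) = 4/3.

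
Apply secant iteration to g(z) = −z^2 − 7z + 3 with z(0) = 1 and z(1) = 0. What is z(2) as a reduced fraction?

g(1) = −5, g(0) = 3. z(2) = 0 − 3·(0 − 1)/(3 − (−5)) = 3/8.

3/8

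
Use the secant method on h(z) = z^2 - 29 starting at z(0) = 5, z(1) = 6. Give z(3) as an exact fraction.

h(5) = -4, h(6) = 7. z(2) = 6 - 7·(6 - 5)/(7 - (-4)) = 59/11.
h(6) = 7, h(59/11) = -28/121. z(3) = (59/11) - (-28/121)·((59/11) - 6)/((-28/121) - 7) = 673/125.

673/125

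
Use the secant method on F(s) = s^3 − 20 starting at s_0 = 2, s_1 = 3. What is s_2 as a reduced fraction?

50/19

F(2) = −12, F(3) = 7. s_2 = 3 − 7·(3 − 2)/(7 − (−12)) = 50/19.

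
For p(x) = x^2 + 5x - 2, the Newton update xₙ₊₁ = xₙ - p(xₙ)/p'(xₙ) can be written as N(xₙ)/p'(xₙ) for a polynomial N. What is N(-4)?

18

p'(x) = 2x + 5.
N(x) = x·p'(x) - p(x) = x·(2x + 5) - (x^2 + 5x - 2) = x^2 + 2.
N(-4) = 18.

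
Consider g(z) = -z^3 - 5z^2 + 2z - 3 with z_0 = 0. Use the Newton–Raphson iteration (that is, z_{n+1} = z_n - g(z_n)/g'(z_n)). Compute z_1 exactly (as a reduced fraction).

3/2

g'(z) = -3z^2 - 10z + 2.
g(0) = -3, g'(0) = 2, so z_1 = 0 - (-3)/2 = 3/2.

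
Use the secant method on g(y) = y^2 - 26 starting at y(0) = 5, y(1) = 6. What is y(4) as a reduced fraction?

34862/6837

g(5) = -1, g(6) = 10. y(2) = 6 - 10·(6 - 5)/(10 - (-1)) = 56/11.
g(6) = 10, g(56/11) = -10/121. y(3) = (56/11) - (-10/121)·((56/11) - 6)/((-10/121) - 10) = 311/61.
g(56/11) = -10/121, g(311/61) = -25/3721. y(4) = (311/61) - (-25/3721)·((311/61) - (56/11))/((-25/3721) - (-10/121)) = 34862/6837.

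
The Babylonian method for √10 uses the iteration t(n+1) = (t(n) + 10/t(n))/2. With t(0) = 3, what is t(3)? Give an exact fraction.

t(1) = (3 + 10/3)/2 = 19/6.
t(2) = (19/6 + 10/(19/6))/2 = 721/228.
t(3) = (721/228 + 10/(721/228))/2 = 1039681/328776.

1039681/328776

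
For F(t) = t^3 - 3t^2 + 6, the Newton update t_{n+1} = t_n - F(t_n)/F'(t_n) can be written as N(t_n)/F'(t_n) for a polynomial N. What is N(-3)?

F'(t) = 3t^2 - 6t.
N(t) = t·F'(t) - F(t) = t·(3t^2 - 6t) - (t^3 - 3t^2 + 6) = 2t^3 - 3t^2 - 6.
N(-3) = -87.

-87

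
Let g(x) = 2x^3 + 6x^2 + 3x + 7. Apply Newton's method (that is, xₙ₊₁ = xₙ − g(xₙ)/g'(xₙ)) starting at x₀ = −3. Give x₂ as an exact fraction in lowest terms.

−16255/5607

g'(x) = 6x^2 + 12x + 3.
g(−3) = −2, g'(−3) = 21, so x₁ = (−3) − (−2)/21 = −61/21.
g(−61/21) = −992/9261, g'(−61/21) = 2759/147, so x₂ = (−61/21) − (−992/9261)/(2759/147) = −16255/5607.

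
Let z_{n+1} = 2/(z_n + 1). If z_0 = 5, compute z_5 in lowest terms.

18/19

z_1 = 2/(5 + 1) = 1/3.
z_2 = 2/(1/3 + 1) = 3/2.
z_3 = 2/(3/2 + 1) = 4/5.
z_4 = 2/(4/5 + 1) = 10/9.
z_5 = 2/(10/9 + 1) = 18/19.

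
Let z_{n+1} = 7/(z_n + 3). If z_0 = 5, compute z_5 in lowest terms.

4648/3035

z_1 = 7/(5 + 3) = 7/8.
z_2 = 7/(7/8 + 3) = 56/31.
z_3 = 7/(56/31 + 3) = 217/149.
z_4 = 7/(217/149 + 3) = 1043/664.
z_5 = 7/(1043/664 + 3) = 4648/3035.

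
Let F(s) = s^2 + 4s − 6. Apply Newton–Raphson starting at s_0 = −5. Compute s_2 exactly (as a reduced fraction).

−1177/228

F'(s) = 2s + 4.
F(−5) = −1, F'(−5) = −6, so s_1 = (−5) − (−1)/(−6) = −31/6.
F(−31/6) = 1/36, F'(−31/6) = −19/3, so s_2 = (−31/6) − (1/36)/(−19/3) = −1177/228.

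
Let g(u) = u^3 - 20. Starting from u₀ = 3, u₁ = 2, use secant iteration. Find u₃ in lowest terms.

g(3) = 7, g(2) = -12. u₂ = 2 - (-12)·(2 - 3)/((-12) - 7) = 50/19.
g(2) = -12, g(50/19) = -12180/6859. u₃ = (50/19) - (-12180/6859)·((50/19) - 2)/((-12180/6859) - (-12)) = 1335/487.

1335/487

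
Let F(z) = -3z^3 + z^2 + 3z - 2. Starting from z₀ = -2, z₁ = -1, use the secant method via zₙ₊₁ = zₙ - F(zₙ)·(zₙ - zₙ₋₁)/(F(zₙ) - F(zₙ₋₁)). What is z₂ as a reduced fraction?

F(-2) = 20, F(-1) = -1. z₂ = (-1) - (-1)·((-1) - (-2))/((-1) - 20) = -22/21.

-22/21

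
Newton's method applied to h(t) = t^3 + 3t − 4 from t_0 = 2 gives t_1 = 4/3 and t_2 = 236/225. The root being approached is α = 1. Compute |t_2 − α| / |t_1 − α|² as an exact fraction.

11/25

t_1 − α = 4/3 − 1 = 1/3, so |t_1 − α| = 1/3.
t_2 − α = 236/225 − 1 = 11/225, so |t_2 − α| = 11/225.
|t_1 − α|² = 1/9.
Ratio = (11/225) / (1/9) = 11/25.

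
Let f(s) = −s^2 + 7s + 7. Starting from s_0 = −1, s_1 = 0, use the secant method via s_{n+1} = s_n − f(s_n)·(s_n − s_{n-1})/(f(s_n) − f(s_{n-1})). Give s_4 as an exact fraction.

f(−1) = −1, f(0) = 7. s_2 = 0 − 7·(0 − (−1))/(7 − (−1)) = −7/8.
f(0) = 7, f(−7/8) = 7/64. s_3 = (−7/8) − (7/64)·((−7/8) − 0)/((7/64) − 7) = −8/9.
f(−7/8) = 7/64, f(−8/9) = −1/81. s_4 = (−8/9) − (−1/81)·((−8/9) − (−7/8))/((−1/81) − (7/64)) = −560/631.

−560/631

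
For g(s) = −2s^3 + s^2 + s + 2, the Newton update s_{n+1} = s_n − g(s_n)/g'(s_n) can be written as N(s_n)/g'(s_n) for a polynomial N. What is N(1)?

g'(s) = −6s^2 + 2s + 1.
N(s) = s·g'(s) − g(s) = s·(−6s^2 + 2s + 1) − (−2s^3 + s^2 + s + 2) = −4s^3 + s^2 − 2.
N(1) = −5.

−5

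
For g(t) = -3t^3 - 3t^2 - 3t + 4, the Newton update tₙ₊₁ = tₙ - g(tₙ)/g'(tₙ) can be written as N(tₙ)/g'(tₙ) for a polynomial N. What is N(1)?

-13

g'(t) = -9t^2 - 6t - 3.
N(t) = t·g'(t) - g(t) = t·(-9t^2 - 6t - 3) - (-3t^3 - 3t^2 - 3t + 4) = -6t^3 - 3t^2 - 4.
N(1) = -13.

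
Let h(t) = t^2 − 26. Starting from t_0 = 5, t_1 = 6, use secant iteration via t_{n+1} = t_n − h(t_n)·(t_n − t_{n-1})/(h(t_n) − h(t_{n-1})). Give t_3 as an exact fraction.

311/61

h(5) = −1, h(6) = 10. t_2 = 6 − 10·(6 − 5)/(10 − (−1)) = 56/11.
h(6) = 10, h(56/11) = −10/121. t_3 = (56/11) − (−10/121)·((56/11) − 6)/((−10/121) − 10) = 311/61.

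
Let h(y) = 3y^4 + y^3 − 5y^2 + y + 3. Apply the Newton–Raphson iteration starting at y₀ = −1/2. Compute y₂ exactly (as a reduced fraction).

−975/1312

h'(y) = 12y^3 + 3y^2 − 10y + 1.
h(−1/2) = 21/16, h'(−1/2) = 21/4, so y₁ = (−1/2) − (21/16)/(21/4) = −3/4.
h(−3/4) = −9/256, h'(−3/4) = 41/8, so y₂ = (−3/4) − (−9/256)/(41/8) = −975/1312.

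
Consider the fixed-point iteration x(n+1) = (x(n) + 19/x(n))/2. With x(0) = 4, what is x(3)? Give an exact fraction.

x(1) = (4 + 19/4)/2 = 35/8.
x(2) = (35/8 + 19/(35/8))/2 = 2441/560.
x(3) = (2441/560 + 19/(2441/560))/2 = 11916881/2733920.

11916881/2733920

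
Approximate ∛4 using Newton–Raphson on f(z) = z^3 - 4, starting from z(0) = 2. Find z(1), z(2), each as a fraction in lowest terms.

z(1) = 5/3, z(2) = 358/225

f'(z) = 3z^2.
f(2) = 4, f'(2) = 12, so z(1) = 2 - 4/12 = 5/3.
f(5/3) = 17/27, f'(5/3) = 25/3, so z(2) = (5/3) - (17/27)/(25/3) = 358/225.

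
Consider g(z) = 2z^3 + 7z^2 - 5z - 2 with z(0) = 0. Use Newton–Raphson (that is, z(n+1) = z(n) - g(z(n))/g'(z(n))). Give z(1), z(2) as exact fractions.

g'(z) = 6z^2 + 14z - 5.
g(0) = -2, g'(0) = -5, so z(1) = 0 - (-2)/(-5) = -2/5.
g(-2/5) = 124/125, g'(-2/5) = -241/25, so z(2) = (-2/5) - (124/125)/(-241/25) = -358/1205.

z(1) = -2/5, z(2) = -358/1205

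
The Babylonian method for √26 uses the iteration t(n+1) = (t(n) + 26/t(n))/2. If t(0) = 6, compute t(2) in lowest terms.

t(1) = (6 + 26/6)/2 = 31/6.
t(2) = (31/6 + 26/(31/6))/2 = 1897/372.

1897/372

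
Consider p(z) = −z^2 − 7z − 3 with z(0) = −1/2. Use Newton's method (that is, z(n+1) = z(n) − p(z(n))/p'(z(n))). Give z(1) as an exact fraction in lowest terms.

−11/24

p'(z) = −2z − 7.
p(−1/2) = 1/4, p'(−1/2) = −6, so z(1) = (−1/2) − (1/4)/(−6) = −11/24.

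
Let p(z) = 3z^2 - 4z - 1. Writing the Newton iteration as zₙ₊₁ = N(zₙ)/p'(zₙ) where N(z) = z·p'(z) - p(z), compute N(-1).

4

p'(z) = 6z - 4.
N(z) = z·p'(z) - p(z) = z·(6z - 4) - (3z^2 - 4z - 1) = 3z^2 + 1.
N(-1) = 4.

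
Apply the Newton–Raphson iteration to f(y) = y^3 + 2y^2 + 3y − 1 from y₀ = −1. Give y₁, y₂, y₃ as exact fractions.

f'(y) = 3y^2 + 4y + 3.
f(−1) = −3, f'(−1) = 2, so y₁ = (−1) − (−3)/2 = 1/2.
f(1/2) = 9/8, f'(1/2) = 23/4, so y₂ = (1/2) − (9/8)/(23/4) = 7/23.
f(7/23) = 1539/12167, f'(7/23) = 2378/529, so y₃ = (7/23) − (1539/12167)/(2378/529) = 15107/54694.

y₁ = 1/2, y₂ = 7/23, y₃ = 15107/54694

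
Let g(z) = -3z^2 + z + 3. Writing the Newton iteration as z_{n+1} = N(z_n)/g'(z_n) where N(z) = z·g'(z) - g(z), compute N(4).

-51

g'(z) = -6z + 1.
N(z) = z·g'(z) - g(z) = z·(-6z + 1) - (-3z^2 + z + 3) = -3z^2 - 3.
N(4) = -51.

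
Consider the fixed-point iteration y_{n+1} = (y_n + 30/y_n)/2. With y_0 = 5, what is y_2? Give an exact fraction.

241/44

y_1 = (5 + 30/5)/2 = 11/2.
y_2 = (11/2 + 30/(11/2))/2 = 241/44.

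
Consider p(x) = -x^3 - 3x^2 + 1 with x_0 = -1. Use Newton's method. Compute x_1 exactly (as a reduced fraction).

p'(x) = -3x^2 - 6x.
p(-1) = -1, p'(-1) = 3, so x_1 = (-1) - (-1)/3 = -2/3.

-2/3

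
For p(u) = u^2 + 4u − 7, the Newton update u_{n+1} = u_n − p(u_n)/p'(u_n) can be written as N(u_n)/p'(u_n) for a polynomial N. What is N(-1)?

8

p'(u) = 2u + 4.
N(u) = u·p'(u) − p(u) = u·(2u + 4) − (u^2 + 4u − 7) = u^2 + 7.
N(-1) = 8.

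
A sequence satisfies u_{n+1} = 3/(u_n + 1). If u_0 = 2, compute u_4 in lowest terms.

u_1 = 3/(2 + 1) = 1.
u_2 = 3/(1 + 1) = 3/2.
u_3 = 3/(3/2 + 1) = 6/5.
u_4 = 3/(6/5 + 1) = 15/11.

15/11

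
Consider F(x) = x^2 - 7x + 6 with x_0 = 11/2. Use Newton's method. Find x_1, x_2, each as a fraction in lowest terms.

F'(x) = 2x - 7.
F(11/2) = -9/4, F'(11/2) = 4, so x_1 = (11/2) - (-9/4)/4 = 97/16.
F(97/16) = 81/256, F'(97/16) = 41/8, so x_2 = (97/16) - (81/256)/(41/8) = 7873/1312.

x_1 = 97/16, x_2 = 7873/1312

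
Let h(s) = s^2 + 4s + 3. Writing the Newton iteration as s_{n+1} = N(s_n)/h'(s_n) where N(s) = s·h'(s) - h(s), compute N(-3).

6

h'(s) = 2s + 4.
N(s) = s·h'(s) - h(s) = s·(2s + 4) - (s^2 + 4s + 3) = s^2 - 3.
N(-3) = 6.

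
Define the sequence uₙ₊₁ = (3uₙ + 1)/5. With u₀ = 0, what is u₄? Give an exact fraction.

u₁ = (3·0 + 1)/5 = 1/5.
u₂ = (3·(1/5) + 1)/5 = 8/25.
u₃ = (3·(8/25) + 1)/5 = 49/125.
u₄ = (3·(49/125) + 1)/5 = 272/625.

272/625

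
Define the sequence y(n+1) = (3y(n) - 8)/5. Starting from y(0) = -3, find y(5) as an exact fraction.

-12257/3125

y(1) = (3·(-3) - 8)/5 = -17/5.
y(2) = (3·(-17/5) - 8)/5 = -91/25.
y(3) = (3·(-91/25) - 8)/5 = -473/125.
y(4) = (3·(-473/125) - 8)/5 = -2419/625.
y(5) = (3·(-2419/625) - 8)/5 = -12257/3125.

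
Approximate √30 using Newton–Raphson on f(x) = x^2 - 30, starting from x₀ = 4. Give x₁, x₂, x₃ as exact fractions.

f'(x) = 2x.
f(4) = -14, f'(4) = 8, so x₁ = 4 - (-14)/8 = 23/4.
f(23/4) = 49/16, f'(23/4) = 23/2, so x₂ = (23/4) - (49/16)/(23/2) = 1009/184.
f(1009/184) = 2401/33856, f'(1009/184) = 1009/92, so x₃ = (1009/184) - (2401/33856)/(1009/92) = 2033761/371312.

x₁ = 23/4, x₂ = 1009/184, x₃ = 2033761/371312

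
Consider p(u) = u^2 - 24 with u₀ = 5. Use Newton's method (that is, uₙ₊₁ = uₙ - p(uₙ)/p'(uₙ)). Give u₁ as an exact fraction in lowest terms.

49/10

p'(u) = 2u.
p(5) = 1, p'(5) = 10, so u₁ = 5 - 1/10 = 49/10.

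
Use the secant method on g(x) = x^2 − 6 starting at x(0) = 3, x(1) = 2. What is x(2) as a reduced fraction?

12/5

g(3) = 3, g(2) = −2. x(2) = 2 − (−2)·(2 − 3)/((−2) − 3) = 12/5.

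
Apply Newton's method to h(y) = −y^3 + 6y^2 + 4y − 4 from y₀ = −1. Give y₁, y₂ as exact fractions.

y₁ = −12/11, y₂ = −4571/4213

h'(y) = −3y^2 + 12y + 4.
h(−1) = −1, h'(−1) = −11, so y₁ = (−1) − (−1)/(−11) = −12/11.
h(−12/11) = 100/1331, h'(−12/11) = −1532/121, so y₂ = (−12/11) − (100/1331)/(−1532/121) = −4571/4213.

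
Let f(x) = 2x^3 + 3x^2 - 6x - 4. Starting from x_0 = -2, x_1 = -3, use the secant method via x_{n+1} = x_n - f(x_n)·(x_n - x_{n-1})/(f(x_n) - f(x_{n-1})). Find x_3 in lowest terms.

f(-2) = 4, f(-3) = -13. x_2 = (-3) - (-13)·((-3) - (-2))/((-13) - 4) = -38/17.
f(-3) = -13, f(-38/17) = 10140/4913. x_3 = (-38/17) - (10140/4913)·((-38/17) - (-3))/((10140/4913) - (-13)) = -13322/5693.

-13322/5693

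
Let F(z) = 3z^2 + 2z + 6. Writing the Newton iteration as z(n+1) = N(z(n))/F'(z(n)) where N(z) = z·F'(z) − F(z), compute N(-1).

−3

F'(z) = 6z + 2.
N(z) = z·F'(z) − F(z) = z·(6z + 2) − (3z^2 + 2z + 6) = 3z^2 − 6.
N(-1) = −3.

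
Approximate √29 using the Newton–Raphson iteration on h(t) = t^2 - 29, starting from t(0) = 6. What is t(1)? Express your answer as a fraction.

h'(t) = 2t.
h(6) = 7, h'(6) = 12, so t(1) = 6 - 7/12 = 65/12.

65/12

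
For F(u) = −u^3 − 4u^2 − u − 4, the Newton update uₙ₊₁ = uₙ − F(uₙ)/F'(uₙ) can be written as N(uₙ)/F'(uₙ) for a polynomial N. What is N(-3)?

22

F'(u) = −3u^2 − 8u − 1.
N(u) = u·F'(u) − F(u) = u·(−3u^2 − 8u − 1) − (−u^3 − 4u^2 − u − 4) = −2u^3 − 4u^2 + 4.
N(-3) = 22.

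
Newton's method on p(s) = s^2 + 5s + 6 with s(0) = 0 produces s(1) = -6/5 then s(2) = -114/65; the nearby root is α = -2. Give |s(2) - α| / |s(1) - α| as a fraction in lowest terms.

4/13

s(1) - α = -6/5 - (-2) = -6/5 + 2 = 4/5, so |s(1) - α| = 4/5.
s(2) - α = -114/65 - (-2) = -114/65 + 2 = 16/65, so |s(2) - α| = 16/65.
Ratio = (16/65) / (4/5) = 4/13.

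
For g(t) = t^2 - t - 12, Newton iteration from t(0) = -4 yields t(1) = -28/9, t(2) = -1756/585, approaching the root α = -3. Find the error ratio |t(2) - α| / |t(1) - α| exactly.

1/65

t(1) - α = -28/9 - (-3) = -28/9 + 3 = -1/9, so |t(1) - α| = 1/9.
t(2) - α = -1756/585 - (-3) = -1756/585 + 3 = -1/585, so |t(2) - α| = 1/585.
Ratio = (1/585) / (1/9) = 1/65.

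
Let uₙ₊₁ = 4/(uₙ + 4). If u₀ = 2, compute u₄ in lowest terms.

u₁ = 4/(2 + 4) = 2/3.
u₂ = 4/(2/3 + 4) = 6/7.
u₃ = 4/(6/7 + 4) = 14/17.
u₄ = 4/(14/17 + 4) = 34/41.

34/41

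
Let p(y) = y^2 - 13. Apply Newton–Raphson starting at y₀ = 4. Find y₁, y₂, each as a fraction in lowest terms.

p'(y) = 2y.
p(4) = 3, p'(4) = 8, so y₁ = 4 - 3/8 = 29/8.
p(29/8) = 9/64, p'(29/8) = 29/4, so y₂ = (29/8) - (9/64)/(29/4) = 1673/464.

y₁ = 29/8, y₂ = 1673/464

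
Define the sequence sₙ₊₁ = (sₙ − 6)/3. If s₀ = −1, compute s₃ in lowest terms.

−79/27

s₁ = ((−1) − 6)/3 = −7/3.
s₂ = ((−7/3) − 6)/3 = −25/9.
s₃ = ((−25/9) − 6)/3 = −79/27.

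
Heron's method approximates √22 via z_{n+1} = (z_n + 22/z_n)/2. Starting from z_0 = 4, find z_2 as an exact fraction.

713/152

z_1 = (4 + 22/4)/2 = 19/4.
z_2 = (19/4 + 22/(19/4))/2 = 713/152.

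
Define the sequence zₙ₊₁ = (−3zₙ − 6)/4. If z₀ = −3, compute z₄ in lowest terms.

z₁ = (−3·(−3) − 6)/4 = 3/4.
z₂ = (−3·(3/4) − 6)/4 = −33/16.
z₃ = (−3·(−33/16) − 6)/4 = 3/64.
z₄ = (−3·(3/64) − 6)/4 = −393/256.

−393/256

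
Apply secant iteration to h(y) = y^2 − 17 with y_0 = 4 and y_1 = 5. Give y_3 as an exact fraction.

169/41

h(4) = −1, h(5) = 8. y_2 = 5 − 8·(5 − 4)/(8 − (−1)) = 37/9.
h(5) = 8, h(37/9) = −8/81. y_3 = (37/9) − (−8/81)·((37/9) − 5)/((−8/81) − 8) = 169/41.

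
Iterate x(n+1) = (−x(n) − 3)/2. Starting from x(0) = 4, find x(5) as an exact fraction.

−37/32

x(1) = (−4 − 3)/2 = −7/2.
x(2) = (−(−7/2) − 3)/2 = 1/4.
x(3) = (−(1/4) − 3)/2 = −13/8.
x(4) = (−(−13/8) − 3)/2 = −11/16.
x(5) = (−(−11/16) − 3)/2 = −37/32.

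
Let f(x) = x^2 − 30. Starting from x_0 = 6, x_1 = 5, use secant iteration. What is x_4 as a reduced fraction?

2525/461

f(6) = 6, f(5) = −5. x_2 = 5 − (−5)·(5 − 6)/((−5) − 6) = 60/11.
f(5) = −5, f(60/11) = −30/121. x_3 = (60/11) − (−30/121)·((60/11) − 5)/((−30/121) − (−5)) = 126/23.
f(60/11) = −30/121, f(126/23) = 6/529. x_4 = (126/23) − (6/529)·((126/23) − (60/11))/((6/529) − (−30/121)) = 2525/461.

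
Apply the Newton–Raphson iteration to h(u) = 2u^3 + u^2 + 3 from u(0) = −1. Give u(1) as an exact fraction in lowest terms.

−3/2

h'(u) = 6u^2 + 2u.
h(−1) = 2, h'(−1) = 4, so u(1) = (−1) − 2/4 = −3/2.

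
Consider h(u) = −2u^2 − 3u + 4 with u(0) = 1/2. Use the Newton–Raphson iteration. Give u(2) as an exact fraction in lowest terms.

h'(u) = −4u − 3.
h(1/2) = 2, h'(1/2) = −5, so u(1) = (1/2) − 2/(−5) = 9/10.
h(9/10) = −8/25, h'(9/10) = −33/5, so u(2) = (9/10) − (−8/25)/(−33/5) = 281/330.

281/330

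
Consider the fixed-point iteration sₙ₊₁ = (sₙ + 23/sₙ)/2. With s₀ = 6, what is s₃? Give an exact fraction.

92261137/19237776

s₁ = (6 + 23/6)/2 = 59/12.
s₂ = (59/12 + 23/(59/12))/2 = 6793/1416.
s₃ = (6793/1416 + 23/(6793/1416))/2 = 92261137/19237776.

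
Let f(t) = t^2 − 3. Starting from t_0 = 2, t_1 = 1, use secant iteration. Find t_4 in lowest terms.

f(2) = 1, f(1) = −2. t_2 = 1 − (−2)·(1 − 2)/((−2) − 1) = 5/3.
f(1) = −2, f(5/3) = −2/9. t_3 = (5/3) − (−2/9)·((5/3) − 1)/((−2/9) − (−2)) = 7/4.
f(5/3) = −2/9, f(7/4) = 1/16. t_4 = (7/4) − (1/16)·((7/4) − (5/3))/((1/16) − (−2/9)) = 71/41.

71/41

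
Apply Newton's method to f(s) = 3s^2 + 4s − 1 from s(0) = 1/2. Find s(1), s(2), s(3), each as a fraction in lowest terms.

s(1) = 1/4, s(2) = 19/88, s(3) = 8827/41008

f'(s) = 6s + 4.
f(1/2) = 7/4, f'(1/2) = 7, so s(1) = (1/2) − (7/4)/7 = 1/4.
f(1/4) = 3/16, f'(1/4) = 11/2, so s(2) = (1/4) − (3/16)/(11/2) = 19/88.
f(19/88) = 27/7744, f'(19/88) = 233/44, so s(3) = (19/88) − (27/7744)/(233/44) = 8827/41008.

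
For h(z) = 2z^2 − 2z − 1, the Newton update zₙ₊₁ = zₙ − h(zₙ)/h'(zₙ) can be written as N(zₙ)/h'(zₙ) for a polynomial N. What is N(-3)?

19

h'(z) = 4z − 2.
N(z) = z·h'(z) − h(z) = z·(4z − 2) − (2z^2 − 2z − 1) = 2z^2 + 1.
N(-3) = 19.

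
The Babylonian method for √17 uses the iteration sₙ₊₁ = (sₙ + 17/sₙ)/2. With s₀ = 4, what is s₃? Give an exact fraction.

s₁ = (4 + 17/4)/2 = 33/8.
s₂ = (33/8 + 17/(33/8))/2 = 2177/528.
s₃ = (2177/528 + 17/(2177/528))/2 = 9478657/2298912.

9478657/2298912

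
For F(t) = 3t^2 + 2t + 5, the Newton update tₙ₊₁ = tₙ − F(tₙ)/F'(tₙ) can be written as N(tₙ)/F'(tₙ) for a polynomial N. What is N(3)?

F'(t) = 6t + 2.
N(t) = t·F'(t) − F(t) = t·(6t + 2) − (3t^2 + 2t + 5) = 3t^2 − 5.
N(3) = 22.

22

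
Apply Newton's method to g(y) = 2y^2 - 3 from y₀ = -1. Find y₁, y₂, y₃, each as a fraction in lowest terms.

g'(y) = 4y.
g(-1) = -1, g'(-1) = -4, so y₁ = (-1) - (-1)/(-4) = -5/4.
g(-5/4) = 1/8, g'(-5/4) = -5, so y₂ = (-5/4) - (1/8)/(-5) = -49/40.
g(-49/40) = 1/800, g'(-49/40) = -49/10, so y₃ = (-49/40) - (1/800)/(-49/10) = -4801/3920.

y₁ = -5/4, y₂ = -49/40, y₃ = -4801/3920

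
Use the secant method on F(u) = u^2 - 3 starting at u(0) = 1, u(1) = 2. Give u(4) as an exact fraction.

97/56

F(1) = -2, F(2) = 1. u(2) = 2 - 1·(2 - 1)/(1 - (-2)) = 5/3.
F(2) = 1, F(5/3) = -2/9. u(3) = (5/3) - (-2/9)·((5/3) - 2)/((-2/9) - 1) = 19/11.
F(5/3) = -2/9, F(19/11) = -2/121. u(4) = (19/11) - (-2/121)·((19/11) - (5/3))/((-2/121) - (-2/9)) = 97/56.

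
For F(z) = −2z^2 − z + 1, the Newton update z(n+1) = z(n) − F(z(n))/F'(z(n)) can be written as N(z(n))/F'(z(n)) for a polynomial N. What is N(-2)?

−9

F'(z) = −4z − 1.
N(z) = z·F'(z) − F(z) = z·(−4z − 1) − (−2z^2 − z + 1) = −2z^2 − 1.
N(-2) = −9.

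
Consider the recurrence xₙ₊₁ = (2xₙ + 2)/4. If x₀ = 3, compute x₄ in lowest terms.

9/8

x₁ = (2·3 + 2)/4 = 2.
x₂ = (2·2 + 2)/4 = 3/2.
x₃ = (2·(3/2) + 2)/4 = 5/4.
x₄ = (2·(5/4) + 2)/4 = 9/8.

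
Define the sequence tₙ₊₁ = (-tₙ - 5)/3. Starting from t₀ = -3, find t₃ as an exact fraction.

-32/27

t₁ = (-(-3) - 5)/3 = -2/3.
t₂ = (-(-2/3) - 5)/3 = -13/9.
t₃ = (-(-13/9) - 5)/3 = -32/27.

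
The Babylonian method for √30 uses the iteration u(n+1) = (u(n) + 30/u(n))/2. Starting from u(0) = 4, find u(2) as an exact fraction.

u(1) = (4 + 30/4)/2 = 23/4.
u(2) = (23/4 + 30/(23/4))/2 = 1009/184.

1009/184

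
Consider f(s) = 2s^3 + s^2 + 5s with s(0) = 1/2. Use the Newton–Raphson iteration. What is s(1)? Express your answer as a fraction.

1/10

f'(s) = 6s^2 + 2s + 5.
f(1/2) = 3, f'(1/2) = 15/2, so s(1) = (1/2) - 3/(15/2) = 1/10.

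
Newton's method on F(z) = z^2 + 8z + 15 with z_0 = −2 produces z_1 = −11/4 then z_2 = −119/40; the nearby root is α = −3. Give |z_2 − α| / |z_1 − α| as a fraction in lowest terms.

1/10

z_1 − α = −11/4 − (−3) = −11/4 + 3 = 1/4, so |z_1 − α| = 1/4.
z_2 − α = −119/40 − (−3) = −119/40 + 3 = 1/40, so |z_2 − α| = 1/40.
Ratio = (1/40) / (1/4) = 1/10.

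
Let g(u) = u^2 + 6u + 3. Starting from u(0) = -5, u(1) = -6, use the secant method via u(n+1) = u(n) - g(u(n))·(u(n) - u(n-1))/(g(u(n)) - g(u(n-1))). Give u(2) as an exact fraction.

g(-5) = -2, g(-6) = 3. u(2) = (-6) - 3·((-6) - (-5))/(3 - (-2)) = -27/5.

-27/5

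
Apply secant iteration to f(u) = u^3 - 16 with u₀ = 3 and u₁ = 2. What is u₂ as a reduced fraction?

f(3) = 11, f(2) = -8. u₂ = 2 - (-8)·(2 - 3)/((-8) - 11) = 46/19.

46/19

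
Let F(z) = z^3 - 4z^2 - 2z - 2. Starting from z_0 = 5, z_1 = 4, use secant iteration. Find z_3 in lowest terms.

21337/4673

F(5) = 13, F(4) = -10. z_2 = 4 - (-10)·(4 - 5)/((-10) - 13) = 102/23.
F(4) = -10, F(102/23) = -28210/12167. z_3 = (102/23) - (-28210/12167)·((102/23) - 4)/((-28210/12167) - (-10)) = 21337/4673.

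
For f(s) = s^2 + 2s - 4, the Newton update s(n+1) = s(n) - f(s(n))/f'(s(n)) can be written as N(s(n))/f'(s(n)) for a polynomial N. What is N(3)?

f'(s) = 2s + 2.
N(s) = s·f'(s) - f(s) = s·(2s + 2) - (s^2 + 2s - 4) = s^2 + 4.
N(3) = 13.

13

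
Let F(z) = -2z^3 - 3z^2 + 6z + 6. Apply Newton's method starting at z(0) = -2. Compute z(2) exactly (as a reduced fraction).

F'(z) = -6z^2 - 6z + 6.
F(-2) = -2, F'(-2) = -6, so z(1) = (-2) - (-2)/(-6) = -7/3.
F(-7/3) = 29/27, F'(-7/3) = -38/3, so z(2) = (-7/3) - (29/27)/(-38/3) = -769/342.

-769/342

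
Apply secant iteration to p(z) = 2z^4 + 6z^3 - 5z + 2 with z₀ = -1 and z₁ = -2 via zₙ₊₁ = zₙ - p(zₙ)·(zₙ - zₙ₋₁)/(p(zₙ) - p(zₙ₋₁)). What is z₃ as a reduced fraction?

p(-1) = 3, p(-2) = -4. z₂ = (-2) - (-4)·((-2) - (-1))/((-4) - 3) = -10/7.
p(-2) = -4, p(-10/7) = -48/2401. z₃ = (-10/7) - (-48/2401)·((-10/7) - (-2))/((-48/2401) - (-4)) = -3406/2389.

-3406/2389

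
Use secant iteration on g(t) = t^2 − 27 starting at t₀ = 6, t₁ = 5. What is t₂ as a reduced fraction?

57/11

g(6) = 9, g(5) = −2. t₂ = 5 − (−2)·(5 − 6)/((−2) − 9) = 57/11.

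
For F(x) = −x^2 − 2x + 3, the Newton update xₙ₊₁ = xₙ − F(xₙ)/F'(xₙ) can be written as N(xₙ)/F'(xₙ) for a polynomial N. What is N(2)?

−7

F'(x) = −2x − 2.
N(x) = x·F'(x) − F(x) = x·(−2x − 2) − (−x^2 − 2x + 3) = −x^2 − 3.
N(2) = −7.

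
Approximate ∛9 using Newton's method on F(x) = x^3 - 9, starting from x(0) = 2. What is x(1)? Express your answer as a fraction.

25/12

F'(x) = 3x^2.
F(2) = -1, F'(2) = 12, so x(1) = 2 - (-1)/12 = 25/12.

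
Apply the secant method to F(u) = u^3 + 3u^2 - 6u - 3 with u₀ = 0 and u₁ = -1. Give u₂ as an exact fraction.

F(0) = -3, F(-1) = 5. u₂ = (-1) - 5·((-1) - 0)/(5 - (-3)) = -3/8.

-3/8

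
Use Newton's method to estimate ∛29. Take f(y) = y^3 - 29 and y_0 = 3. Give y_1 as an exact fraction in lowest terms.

83/27

f'(y) = 3y^2.
f(3) = -2, f'(3) = 27, so y_1 = 3 - (-2)/27 = 83/27.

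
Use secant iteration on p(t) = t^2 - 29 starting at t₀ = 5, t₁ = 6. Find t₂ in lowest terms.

p(5) = -4, p(6) = 7. t₂ = 6 - 7·(6 - 5)/(7 - (-4)) = 59/11.

59/11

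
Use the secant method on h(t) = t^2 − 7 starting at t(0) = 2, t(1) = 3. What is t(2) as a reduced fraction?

h(2) = −3, h(3) = 2. t(2) = 3 − 2·(3 − 2)/(2 − (−3)) = 13/5.

13/5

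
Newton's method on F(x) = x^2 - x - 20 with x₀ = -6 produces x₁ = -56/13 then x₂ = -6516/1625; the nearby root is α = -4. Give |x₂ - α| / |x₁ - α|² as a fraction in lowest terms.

x₁ - α = -56/13 - (-4) = -56/13 + 4 = -4/13, so |x₁ - α| = 4/13.
x₂ - α = -6516/1625 - (-4) = -6516/1625 + 4 = -16/1625, so |x₂ - α| = 16/1625.
|x₁ - α|² = 16/169.
Ratio = (16/1625) / (16/169) = 13/125.

13/125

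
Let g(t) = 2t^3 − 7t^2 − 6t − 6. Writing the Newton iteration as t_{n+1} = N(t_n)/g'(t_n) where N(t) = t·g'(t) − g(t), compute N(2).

g'(t) = 6t^2 − 14t − 6.
N(t) = t·g'(t) − g(t) = t·(6t^2 − 14t − 6) − (2t^3 − 7t^2 − 6t − 6) = 4t^3 − 7t^2 + 6.
N(2) = 10.

10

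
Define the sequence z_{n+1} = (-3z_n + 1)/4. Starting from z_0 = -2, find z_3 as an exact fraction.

z_1 = (-3·(-2) + 1)/4 = 7/4.
z_2 = (-3·(7/4) + 1)/4 = -17/16.
z_3 = (-3·(-17/16) + 1)/4 = 67/64.

67/64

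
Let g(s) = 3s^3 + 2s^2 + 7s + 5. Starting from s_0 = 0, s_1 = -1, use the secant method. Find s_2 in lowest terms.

-5/8

g(0) = 5, g(-1) = -3. s_2 = (-1) - (-3)·((-1) - 0)/((-3) - 5) = -5/8.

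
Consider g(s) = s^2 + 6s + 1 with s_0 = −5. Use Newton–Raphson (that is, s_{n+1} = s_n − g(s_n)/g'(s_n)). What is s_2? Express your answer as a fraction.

g'(s) = 2s + 6.
g(−5) = −4, g'(−5) = −4, so s_1 = (−5) − (−4)/(−4) = −6.
g(−6) = 1, g'(−6) = −6, so s_2 = (−6) − 1/(−6) = −35/6.

−35/6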